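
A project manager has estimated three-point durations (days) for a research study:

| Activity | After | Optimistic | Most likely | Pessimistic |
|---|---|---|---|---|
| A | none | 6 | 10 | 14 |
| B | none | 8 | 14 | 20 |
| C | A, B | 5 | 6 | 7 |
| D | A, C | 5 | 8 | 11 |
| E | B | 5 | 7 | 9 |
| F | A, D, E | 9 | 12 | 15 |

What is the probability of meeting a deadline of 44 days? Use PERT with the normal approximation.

0.947

te_A = (6 + 4·10 + 14)/6 = 60/6 = 10; σ²_A = ((14−6)/6)² = 1.778
te_B = (8 + 4·14 + 20)/6 = 84/6 = 14; σ²_B = ((20−8)/6)² = 4.000
te_C = (5 + 4·6 + 7)/6 = 36/6 = 6; σ²_C = ((7−5)/6)² = 0.111
te_D = (5 + 4·8 + 11)/6 = 48/6 = 8; σ²_D = ((11−5)/6)² = 1.000
te_E = (5 + 4·7 + 9)/6 = 42/6 = 7; σ²_E = ((9−5)/6)² = 0.444
te_F = (9 + 4·12 + 15)/6 = 72/6 = 12; σ²_F = ((15−9)/6)² = 1.000

Forward pass:
ES_A = 0; EF_A = 10
ES_B = 0; EF_B = 14
ES_C = max(EF_A=10, EF_B=14) = 14; EF_C = 14+6 = 20
ES_D = max(EF_A=10, EF_C=20) = 20; EF_D = 20+8 = 28
ES_E = 14; EF_E = 14+7 = 21
ES_F = max(EF_A=10, EF_D=28, EF_E=21) = 28; EF_F = 28+12 = 40
Expected project duration μ = 40 days. Critical path: B → C → D → F.

Variance along critical path = 4.000 + 0.111 + 1.000 + 1.000 = 6.111; σ = √6.111 = 2.472 days.
Z = (44 − 40) / 2.472 = 1.618
P(T ≤ 44) = Φ(1.618) ≈ 0.947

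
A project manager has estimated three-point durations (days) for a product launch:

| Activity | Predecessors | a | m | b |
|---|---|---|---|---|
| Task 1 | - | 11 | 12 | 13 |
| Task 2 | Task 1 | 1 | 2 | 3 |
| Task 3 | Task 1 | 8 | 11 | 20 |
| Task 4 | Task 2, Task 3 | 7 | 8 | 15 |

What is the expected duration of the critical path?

33 days

te_Task 1 = (11 + 4·12 + 13)/6 = 72/6 = 12
te_Task 2 = (1 + 4·2 + 3)/6 = 12/6 = 2
te_Task 3 = (8 + 4·11 + 20)/6 = 72/6 = 12
te_Task 4 = (7 + 4·8 + 15)/6 = 54/6 = 9

Forward pass:
ES_Task 1 = 0; EF_Task 1 = 12
ES_Task 2 = 12; EF_Task 2 = 12+2 = 14
ES_Task 3 = 12; EF_Task 3 = 12+12 = 24
ES_Task 4 = max(EF_Task 2=14, EF_Task 3=24) = 24; EF_Task 4 = 24+9 = 33
Expected project duration μ = 33 days. Critical path: Task 1 → Task 3 → Task 4.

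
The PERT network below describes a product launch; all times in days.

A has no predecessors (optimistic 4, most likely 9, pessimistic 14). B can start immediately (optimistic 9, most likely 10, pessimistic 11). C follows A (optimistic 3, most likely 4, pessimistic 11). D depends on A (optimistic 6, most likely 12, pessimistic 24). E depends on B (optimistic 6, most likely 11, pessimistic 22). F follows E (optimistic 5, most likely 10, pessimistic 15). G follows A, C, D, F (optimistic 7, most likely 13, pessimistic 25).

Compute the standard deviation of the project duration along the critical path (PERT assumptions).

te_A = (4 + 4·9 + 14)/6 = 54/6 = 9; σ²_A = ((14−4)/6)² = 2.778
te_B = (9 + 4·10 + 11)/6 = 60/6 = 10; σ²_B = ((11−9)/6)² = 0.111
te_C = (3 + 4·4 + 11)/6 = 30/6 = 5; σ²_C = ((11−3)/6)² = 1.778
te_D = (6 + 4·12 + 24)/6 = 78/6 = 13; σ²_D = ((24−6)/6)² = 9.000
te_E = (6 + 4·11 + 22)/6 = 72/6 = 12; σ²_E = ((22−6)/6)² = 7.111
te_F = (5 + 4·10 + 15)/6 = 60/6 = 10; σ²_F = ((15−5)/6)² = 2.778
te_G = (7 + 4·13 + 25)/6 = 84/6 = 14; σ²_G = ((25−7)/6)² = 9.000

Forward pass:
ES_A = 0; EF_A = 9
ES_B = 0; EF_B = 10
ES_C = 9; EF_C = 9+5 = 14
ES_D = 9; EF_D = 9+13 = 22
ES_E = 10; EF_E = 10+12 = 22
ES_F = 22; EF_F = 22+10 = 32
ES_G = max(EF_A=9, EF_C=14, EF_D=22, EF_F=32) = 32; EF_G = 32+14 = 46
Expected project duration μ = 46 days. Critical path: B → E → F → G.

Variance along critical path = 0.111 + 7.111 + 2.778 + 9.000 = 19.000
σ = √19.000 = 4.359 days

4.36 days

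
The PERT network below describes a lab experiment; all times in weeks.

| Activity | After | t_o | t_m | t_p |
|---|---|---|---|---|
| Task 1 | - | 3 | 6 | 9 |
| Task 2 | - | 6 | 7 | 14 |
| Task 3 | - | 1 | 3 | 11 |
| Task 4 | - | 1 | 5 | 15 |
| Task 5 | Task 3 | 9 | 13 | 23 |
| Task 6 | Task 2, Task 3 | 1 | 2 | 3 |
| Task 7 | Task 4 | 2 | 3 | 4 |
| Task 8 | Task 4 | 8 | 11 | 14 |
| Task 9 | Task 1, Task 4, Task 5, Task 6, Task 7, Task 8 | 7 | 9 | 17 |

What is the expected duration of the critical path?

28 weeks

te_Task 1 = (3 + 4·6 + 9)/6 = 36/6 = 6
te_Task 2 = (6 + 4·7 + 14)/6 = 48/6 = 8
te_Task 3 = (1 + 4·3 + 11)/6 = 24/6 = 4
te_Task 4 = (1 + 4·5 + 15)/6 = 36/6 = 6
te_Task 5 = (9 + 4·13 + 23)/6 = 84/6 = 14
te_Task 6 = (1 + 4·2 + 3)/6 = 12/6 = 2
te_Task 7 = (2 + 4·3 + 4)/6 = 18/6 = 3
te_Task 8 = (8 + 4·11 + 14)/6 = 66/6 = 11
te_Task 9 = (7 + 4·9 + 17)/6 = 60/6 = 10

Forward pass:
ES_Task 1 = 0; EF_Task 1 = 6
ES_Task 2 = 0; EF_Task 2 = 8
ES_Task 3 = 0; EF_Task 3 = 4
ES_Task 4 = 0; EF_Task 4 = 6
ES_Task 5 = 4; EF_Task 5 = 4+14 = 18
ES_Task 6 = max(EF_Task 2=8, EF_Task 3=4) = 8; EF_Task 6 = 8+2 = 10
ES_Task 7 = 6; EF_Task 7 = 6+3 = 9
ES_Task 8 = 6; EF_Task 8 = 6+11 = 17
ES_Task 9 = max(EF_Task 1=6, EF_Task 4=6, EF_Task 5=18, EF_Task 6=10, EF_Task 7=9, EF_Task 8=17) = 18; EF_Task 9 = 18+10 = 28
Expected project duration μ = 28 weeks. Critical path: Task 3 → Task 5 → Task 9.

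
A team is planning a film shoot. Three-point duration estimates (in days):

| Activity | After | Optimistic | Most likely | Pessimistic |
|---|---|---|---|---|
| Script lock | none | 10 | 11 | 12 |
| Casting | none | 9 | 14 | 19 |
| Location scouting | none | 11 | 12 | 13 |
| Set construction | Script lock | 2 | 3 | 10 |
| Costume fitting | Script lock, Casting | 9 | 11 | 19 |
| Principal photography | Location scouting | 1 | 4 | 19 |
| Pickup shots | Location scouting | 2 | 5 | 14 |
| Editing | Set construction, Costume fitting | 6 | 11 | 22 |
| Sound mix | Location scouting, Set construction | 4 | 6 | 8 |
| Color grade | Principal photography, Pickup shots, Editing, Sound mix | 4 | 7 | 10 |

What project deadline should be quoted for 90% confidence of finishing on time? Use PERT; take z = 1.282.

te_Script lock = (10 + 4·11 + 12)/6 = 66/6 = 11; σ²_Script lock = ((12−10)/6)² = 0.111
te_Casting = (9 + 4·14 + 19)/6 = 84/6 = 14; σ²_Casting = ((19−9)/6)² = 2.778
te_Location scouting = (11 + 4·12 + 13)/6 = 72/6 = 12; σ²_Location scouting = ((13−11)/6)² = 0.111
te_Set construction = (2 + 4·3 + 10)/6 = 24/6 = 4; σ²_Set construction = ((10−2)/6)² = 1.778
te_Costume fitting = (9 + 4·11 + 19)/6 = 72/6 = 12; σ²_Costume fitting = ((19−9)/6)² = 2.778
te_Principal photography = (1 + 4·4 + 19)/6 = 36/6 = 6; σ²_Principal photography = ((19−1)/6)² = 9.000
te_Pickup shots = (2 + 4·5 + 14)/6 = 36/6 = 6; σ²_Pickup shots = ((14−2)/6)² = 4.000
te_Editing = (6 + 4·11 + 22)/6 = 72/6 = 12; σ²_Editing = ((22−6)/6)² = 7.111
te_Sound mix = (4 + 4·6 + 8)/6 = 36/6 = 6; σ²_Sound mix = ((8−4)/6)² = 0.444
te_Color grade = (4 + 4·7 + 10)/6 = 42/6 = 7; σ²_Color grade = ((10−4)/6)² = 1.000

Forward pass:
ES_Script lock = 0; EF_Script lock = 11
ES_Casting = 0; EF_Casting = 14
ES_Location scouting = 0; EF_Location scouting = 12
ES_Set construction = 11; EF_Set construction = 11+4 = 15
ES_Costume fitting = max(EF_Script lock=11, EF_Casting=14) = 14; EF_Costume fitting = 14+12 = 26
ES_Principal photography = 12; EF_Principal photography = 12+6 = 18
ES_Pickup shots = 12; EF_Pickup shots = 12+6 = 18
ES_Editing = max(EF_Set construction=15, EF_Costume fitting=26) = 26; EF_Editing = 26+12 = 38
ES_Sound mix = max(EF_Location scouting=12, EF_Set construction=15) = 15; EF_Sound mix = 15+6 = 21
ES_Color grade = max(EF_Principal photography=18, EF_Pickup shots=18, EF_Editing=38, EF_Sound mix=21) = 38; EF_Color grade = 38+7 = 45
Expected project duration μ = 45 days. Critical path: Casting → Costume fitting → Editing → Color grade.

Variance along critical path = 2.778 + 2.778 + 7.111 + 1.000 = 13.667; σ = 3.697 days.
D = μ + z·σ = 45 + 1.282·3.697 = 49.7 days

49.7 days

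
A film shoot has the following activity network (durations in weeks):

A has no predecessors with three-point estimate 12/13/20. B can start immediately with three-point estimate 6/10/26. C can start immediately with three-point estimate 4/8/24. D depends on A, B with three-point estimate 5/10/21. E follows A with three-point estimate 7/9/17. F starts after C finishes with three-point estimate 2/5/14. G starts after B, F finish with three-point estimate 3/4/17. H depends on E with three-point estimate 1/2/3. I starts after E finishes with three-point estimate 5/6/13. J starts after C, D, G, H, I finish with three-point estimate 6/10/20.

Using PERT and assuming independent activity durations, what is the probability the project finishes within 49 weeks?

0.979

te_A = (12 + 4·13 + 20)/6 = 84/6 = 14; σ²_A = ((20−12)/6)² = 1.778
te_B = (6 + 4·10 + 26)/6 = 72/6 = 12; σ²_B = ((26−6)/6)² = 11.111
te_C = (4 + 4·8 + 24)/6 = 60/6 = 10; σ²_C = ((24−4)/6)² = 11.111
te_D = (5 + 4·10 + 21)/6 = 66/6 = 11; σ²_D = ((21−5)/6)² = 7.111
te_E = (7 + 4·9 + 17)/6 = 60/6 = 10; σ²_E = ((17−7)/6)² = 2.778
te_F = (2 + 4·5 + 14)/6 = 36/6 = 6; σ²_F = ((14−2)/6)² = 4.000
te_G = (3 + 4·4 + 17)/6 = 36/6 = 6; σ²_G = ((17−3)/6)² = 5.444
te_H = (1 + 4·2 + 3)/6 = 12/6 = 2; σ²_H = ((3−1)/6)² = 0.111
te_I = (5 + 4·6 + 13)/6 = 42/6 = 7; σ²_I = ((13−5)/6)² = 1.778
te_J = (6 + 4·10 + 20)/6 = 66/6 = 11; σ²_J = ((20−6)/6)² = 5.444

Forward pass:
ES_A = 0; EF_A = 14
ES_B = 0; EF_B = 12
ES_C = 0; EF_C = 10
ES_D = max(EF_A=14, EF_B=12) = 14; EF_D = 14+11 = 25
ES_E = 14; EF_E = 14+10 = 24
ES_F = 10; EF_F = 10+6 = 16
ES_G = max(EF_B=12, EF_F=16) = 16; EF_G = 16+6 = 22
ES_H = 24; EF_H = 24+2 = 26
ES_I = 24; EF_I = 24+7 = 31
ES_J = max(EF_C=10, EF_D=25, EF_G=22, EF_H=26, EF_I=31) = 31; EF_J = 31+11 = 42
Expected project duration μ = 42 weeks. Critical path: A → E → I → J.

Variance along critical path = 1.778 + 2.778 + 1.778 + 5.444 = 11.778; σ = √11.778 = 3.432 weeks.
Z = (49 − 42) / 3.432 = 2.040
P(T ≤ 49) = Φ(2.040) ≈ 0.979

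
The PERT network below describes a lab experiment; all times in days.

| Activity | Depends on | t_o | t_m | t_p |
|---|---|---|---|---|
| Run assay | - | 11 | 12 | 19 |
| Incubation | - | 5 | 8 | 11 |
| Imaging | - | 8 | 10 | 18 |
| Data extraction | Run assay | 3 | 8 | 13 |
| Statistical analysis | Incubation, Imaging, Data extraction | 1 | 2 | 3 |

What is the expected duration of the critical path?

te_Run assay = (11 + 4·12 + 19)/6 = 78/6 = 13
te_Incubation = (5 + 4·8 + 11)/6 = 48/6 = 8
te_Imaging = (8 + 4·10 + 18)/6 = 66/6 = 11
te_Data extraction = (3 + 4·8 + 13)/6 = 48/6 = 8
te_Statistical analysis = (1 + 4·2 + 3)/6 = 12/6 = 2

Forward pass:
ES_Run assay = 0; EF_Run assay = 13
ES_Incubation = 0; EF_Incubation = 8
ES_Imaging = 0; EF_Imaging = 11
ES_Data extraction = 13; EF_Data extraction = 13+8 = 21
ES_Statistical analysis = max(EF_Incubation=8, EF_Imaging=11, EF_Data extraction=21) = 21; EF_Statistical analysis = 21+2 = 23
Expected project duration μ = 23 days. Critical path: Run assay → Data extraction → Statistical analysis.

23 days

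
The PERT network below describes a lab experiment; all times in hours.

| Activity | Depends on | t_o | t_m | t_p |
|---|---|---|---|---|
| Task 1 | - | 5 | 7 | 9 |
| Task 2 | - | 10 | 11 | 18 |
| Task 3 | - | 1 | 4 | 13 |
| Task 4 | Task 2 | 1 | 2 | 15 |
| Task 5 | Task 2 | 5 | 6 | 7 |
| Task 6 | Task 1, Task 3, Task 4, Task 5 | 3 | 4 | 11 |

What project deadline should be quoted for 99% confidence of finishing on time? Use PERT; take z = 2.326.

27.5 hours

te_Task 1 = (5 + 4·7 + 9)/6 = 42/6 = 7; σ²_Task 1 = ((9−5)/6)² = 0.444
te_Task 2 = (10 + 4·11 + 18)/6 = 72/6 = 12; σ²_Task 2 = ((18−10)/6)² = 1.778
te_Task 3 = (1 + 4·4 + 13)/6 = 30/6 = 5; σ²_Task 3 = ((13−1)/6)² = 4.000
te_Task 4 = (1 + 4·2 + 15)/6 = 24/6 = 4; σ²_Task 4 = ((15−1)/6)² = 5.444
te_Task 5 = (5 + 4·6 + 7)/6 = 36/6 = 6; σ²_Task 5 = ((7−5)/6)² = 0.111
te_Task 6 = (3 + 4·4 + 11)/6 = 30/6 = 5; σ²_Task 6 = ((11−3)/6)² = 1.778

Forward pass:
ES_Task 1 = 0; EF_Task 1 = 7
ES_Task 2 = 0; EF_Task 2 = 12
ES_Task 3 = 0; EF_Task 3 = 5
ES_Task 4 = 12; EF_Task 4 = 12+4 = 16
ES_Task 5 = 12; EF_Task 5 = 12+6 = 18
ES_Task 6 = max(EF_Task 1=7, EF_Task 3=5, EF_Task 4=16, EF_Task 5=18) = 18; EF_Task 6 = 18+5 = 23
Expected project duration μ = 23 hours. Critical path: Task 2 → Task 5 → Task 6.

Variance along critical path = 1.778 + 0.111 + 1.778 = 3.667; σ = 1.915 hours.
D = μ + z·σ = 23 + 2.326·1.915 = 27.5 hours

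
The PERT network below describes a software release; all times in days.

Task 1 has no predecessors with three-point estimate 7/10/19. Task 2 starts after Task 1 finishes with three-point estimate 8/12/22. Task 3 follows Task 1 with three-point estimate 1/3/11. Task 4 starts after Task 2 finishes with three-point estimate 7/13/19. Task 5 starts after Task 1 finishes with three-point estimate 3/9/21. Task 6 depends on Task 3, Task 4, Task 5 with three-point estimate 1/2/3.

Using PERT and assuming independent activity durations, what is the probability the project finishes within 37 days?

0.293

te_Task 1 = (7 + 4·10 + 19)/6 = 66/6 = 11; σ²_Task 1 = ((19−7)/6)² = 4.000
te_Task 2 = (8 + 4·12 + 22)/6 = 78/6 = 13; σ²_Task 2 = ((22−8)/6)² = 5.444
te_Task 3 = (1 + 4·3 + 11)/6 = 24/6 = 4; σ²_Task 3 = ((11−1)/6)² = 2.778
te_Task 4 = (7 + 4·13 + 19)/6 = 78/6 = 13; σ²_Task 4 = ((19−7)/6)² = 4.000
te_Task 5 = (3 + 4·9 + 21)/6 = 60/6 = 10; σ²_Task 5 = ((21−3)/6)² = 9.000
te_Task 6 = (1 + 4·2 + 3)/6 = 12/6 = 2; σ²_Task 6 = ((3−1)/6)² = 0.111

Forward pass:
ES_Task 1 = 0; EF_Task 1 = 11
ES_Task 2 = 11; EF_Task 2 = 11+13 = 24
ES_Task 3 = 11; EF_Task 3 = 11+4 = 15
ES_Task 4 = 24; EF_Task 4 = 24+13 = 37
ES_Task 5 = 11; EF_Task 5 = 11+10 = 21
ES_Task 6 = max(EF_Task 3=15, EF_Task 4=37, EF_Task 5=21) = 37; EF_Task 6 = 37+2 = 39
Expected project duration μ = 39 days. Critical path: Task 1 → Task 2 → Task 4 → Task 6.

Variance along critical path = 4.000 + 5.444 + 4.000 + 0.111 = 13.556; σ = √13.556 = 3.682 days.
Z = (37 − 39) / 3.682 = -0.543
P(T ≤ 37) = Φ(-0.543) ≈ 0.293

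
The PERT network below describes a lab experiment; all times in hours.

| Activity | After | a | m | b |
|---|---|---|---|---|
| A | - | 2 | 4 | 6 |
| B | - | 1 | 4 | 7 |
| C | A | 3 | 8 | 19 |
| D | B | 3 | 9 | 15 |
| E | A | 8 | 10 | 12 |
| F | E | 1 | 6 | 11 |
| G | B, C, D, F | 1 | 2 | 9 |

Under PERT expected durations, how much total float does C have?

7 hours

te_A = (2 + 4·4 + 6)/6 = 24/6 = 4
te_B = (1 + 4·4 + 7)/6 = 24/6 = 4
te_C = (3 + 4·8 + 19)/6 = 54/6 = 9
te_D = (3 + 4·9 + 15)/6 = 54/6 = 9
te_E = (8 + 4·10 + 12)/6 = 60/6 = 10
te_F = (1 + 4·6 + 11)/6 = 36/6 = 6
te_G = (1 + 4·2 + 9)/6 = 18/6 = 3

Forward pass:
ES_A = 0; EF_A = 4
ES_B = 0; EF_B = 4
ES_C = 4; EF_C = 4+9 = 13
ES_D = 4; EF_D = 4+9 = 13
ES_E = 4; EF_E = 4+10 = 14
ES_F = 14; EF_F = 14+6 = 20
ES_G = max(EF_B=4, EF_C=13, EF_D=13, EF_F=20) = 20; EF_G = 20+3 = 23
Expected project duration μ = 23 hours. Critical path: A → E → F → G.

Backward pass:
LF_G = 23; LS_G = 23−3 = 20
LF_F = LS_G = 20; LS_F = 20−6 = 14
LF_E = LS_F = 14; LS_E = 14−10 = 4
LF_D = LS_G = 20; LS_D = 20−9 = 11
LF_C = LS_G = 20; LS_C = 20−9 = 11
LF_B = min(LS_D=11, LS_G=20) = 11; LS_B = 11−4 = 7
LF_A = min(LS_C=11, LS_E=4) = 4; LS_A = 4−4 = 0
Slack_C = LS_C − ES_C = 11 − 4 = 7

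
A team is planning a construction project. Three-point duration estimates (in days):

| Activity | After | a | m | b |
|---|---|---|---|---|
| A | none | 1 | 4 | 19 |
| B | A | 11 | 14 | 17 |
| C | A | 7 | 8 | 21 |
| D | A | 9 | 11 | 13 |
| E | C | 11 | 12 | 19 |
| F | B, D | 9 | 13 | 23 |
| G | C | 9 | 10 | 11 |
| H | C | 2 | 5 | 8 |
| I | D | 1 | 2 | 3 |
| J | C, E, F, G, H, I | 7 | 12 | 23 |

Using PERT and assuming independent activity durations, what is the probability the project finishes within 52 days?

0.854

te_A = (1 + 4·4 + 19)/6 = 36/6 = 6; σ²_A = ((19−1)/6)² = 9.000
te_B = (11 + 4·14 + 17)/6 = 84/6 = 14; σ²_B = ((17−11)/6)² = 1.000
te_C = (7 + 4·8 + 21)/6 = 60/6 = 10; σ²_C = ((21−7)/6)² = 5.444
te_D = (9 + 4·11 + 13)/6 = 66/6 = 11; σ²_D = ((13−9)/6)² = 0.444
te_E = (11 + 4·12 + 19)/6 = 78/6 = 13; σ²_E = ((19−11)/6)² = 1.778
te_F = (9 + 4·13 + 23)/6 = 84/6 = 14; σ²_F = ((23−9)/6)² = 5.444
te_G = (9 + 4·10 + 11)/6 = 60/6 = 10; σ²_G = ((11−9)/6)² = 0.111
te_H = (2 + 4·5 + 8)/6 = 30/6 = 5; σ²_H = ((8−2)/6)² = 1.000
te_I = (1 + 4·2 + 3)/6 = 12/6 = 2; σ²_I = ((3−1)/6)² = 0.111
te_J = (7 + 4·12 + 23)/6 = 78/6 = 13; σ²_J = ((23−7)/6)² = 7.111

Forward pass:
ES_A = 0; EF_A = 6
ES_B = 6; EF_B = 6+14 = 20
ES_C = 6; EF_C = 6+10 = 16
ES_D = 6; EF_D = 6+11 = 17
ES_E = 16; EF_E = 16+13 = 29
ES_F = max(EF_B=20, EF_D=17) = 20; EF_F = 20+14 = 34
ES_G = 16; EF_G = 16+10 = 26
ES_H = 16; EF_H = 16+5 = 21
ES_I = 17; EF_I = 17+2 = 19
ES_J = max(EF_C=16, EF_E=29, EF_F=34, EF_G=26, EF_H=21, EF_I=19) = 34; EF_J = 34+13 = 47
Expected project duration μ = 47 days. Critical path: A → B → F → J.

Variance along critical path = 9.000 + 1.000 + 5.444 + 7.111 = 22.556; σ = √22.556 = 4.749 days.
Z = (52 − 47) / 4.749 = 1.053
P(T ≤ 52) = Φ(1.053) ≈ 0.854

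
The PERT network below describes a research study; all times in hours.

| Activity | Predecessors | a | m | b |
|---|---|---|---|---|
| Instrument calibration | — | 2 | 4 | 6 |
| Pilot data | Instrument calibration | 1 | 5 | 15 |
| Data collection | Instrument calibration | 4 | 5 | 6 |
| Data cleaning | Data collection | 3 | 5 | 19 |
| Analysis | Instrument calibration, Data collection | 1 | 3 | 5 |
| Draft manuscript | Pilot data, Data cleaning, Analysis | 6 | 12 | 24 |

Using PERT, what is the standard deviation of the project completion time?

4.08 hours

te_Instrument calibration = (2 + 4·4 + 6)/6 = 24/6 = 4; σ²_Instrument calibration = ((6−2)/6)² = 0.444
te_Pilot data = (1 + 4·5 + 15)/6 = 36/6 = 6; σ²_Pilot data = ((15−1)/6)² = 5.444
te_Data collection = (4 + 4·5 + 6)/6 = 30/6 = 5; σ²_Data collection = ((6−4)/6)² = 0.111
te_Data cleaning = (3 + 4·5 + 19)/6 = 42/6 = 7; σ²_Data cleaning = ((19−3)/6)² = 7.111
te_Analysis = (1 + 4·3 + 5)/6 = 18/6 = 3; σ²_Analysis = ((5−1)/6)² = 0.444
te_Draft manuscript = (6 + 4·12 + 24)/6 = 78/6 = 13; σ²_Draft manuscript = ((24−6)/6)² = 9.000

Forward pass:
ES_Instrument calibration = 0; EF_Instrument calibration = 4
ES_Pilot data = 4; EF_Pilot data = 4+6 = 10
ES_Data collection = 4; EF_Data collection = 4+5 = 9
ES_Data cleaning = 9; EF_Data cleaning = 9+7 = 16
ES_Analysis = max(EF_Instrument calibration=4, EF_Data collection=9) = 9; EF_Analysis = 9+3 = 12
ES_Draft manuscript = max(EF_Pilot data=10, EF_Data cleaning=16, EF_Analysis=12) = 16; EF_Draft manuscript = 16+13 = 29
Expected project duration μ = 29 hours. Critical path: Instrument calibration → Data collection → Data cleaning → Draft manuscript.

Variance along critical path = 0.444 + 0.111 + 7.111 + 9.000 = 16.667
σ = √16.667 = 4.082 hours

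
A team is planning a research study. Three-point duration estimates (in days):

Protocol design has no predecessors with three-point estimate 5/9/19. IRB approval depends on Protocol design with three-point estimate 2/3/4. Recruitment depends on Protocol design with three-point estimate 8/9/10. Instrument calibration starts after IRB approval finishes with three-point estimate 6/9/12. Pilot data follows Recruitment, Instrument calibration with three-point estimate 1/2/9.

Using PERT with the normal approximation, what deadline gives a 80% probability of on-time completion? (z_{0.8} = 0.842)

27.4 days

te_Protocol design = (5 + 4·9 + 19)/6 = 60/6 = 10; σ²_Protocol design = ((19−5)/6)² = 5.444
te_IRB approval = (2 + 4·3 + 4)/6 = 18/6 = 3; σ²_IRB approval = ((4−2)/6)² = 0.111
te_Recruitment = (8 + 4·9 + 10)/6 = 54/6 = 9; σ²_Recruitment = ((10−8)/6)² = 0.111
te_Instrument calibration = (6 + 4·9 + 12)/6 = 54/6 = 9; σ²_Instrument calibration = ((12−6)/6)² = 1.000
te_Pilot data = (1 + 4·2 + 9)/6 = 18/6 = 3; σ²_Pilot data = ((9−1)/6)² = 1.778

Forward pass:
ES_Protocol design = 0; EF_Protocol design = 10
ES_IRB approval = 10; EF_IRB approval = 10+3 = 13
ES_Recruitment = 10; EF_Recruitment = 10+9 = 19
ES_Instrument calibration = 13; EF_Instrument calibration = 13+9 = 22
ES_Pilot data = max(EF_Recruitment=19, EF_Instrument calibration=22) = 22; EF_Pilot data = 22+3 = 25
Expected project duration μ = 25 days. Critical path: Protocol design → IRB approval → Instrument calibration → Pilot data.

Variance along critical path = 5.444 + 0.111 + 1.000 + 1.778 = 8.333; σ = 2.887 days.
D = μ + z·σ = 25 + 0.842·2.887 = 27.4 days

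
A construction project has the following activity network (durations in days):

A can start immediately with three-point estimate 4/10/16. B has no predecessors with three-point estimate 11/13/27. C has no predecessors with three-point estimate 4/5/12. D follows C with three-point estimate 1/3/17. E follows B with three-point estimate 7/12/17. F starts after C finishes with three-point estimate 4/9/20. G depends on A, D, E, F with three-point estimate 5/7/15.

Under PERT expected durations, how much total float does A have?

te_A = (4 + 4·10 + 16)/6 = 60/6 = 10
te_B = (11 + 4·13 + 27)/6 = 90/6 = 15
te_C = (4 + 4·5 + 12)/6 = 36/6 = 6
te_D = (1 + 4·3 + 17)/6 = 30/6 = 5
te_E = (7 + 4·12 + 17)/6 = 72/6 = 12
te_F = (4 + 4·9 + 20)/6 = 60/6 = 10
te_G = (5 + 4·7 + 15)/6 = 48/6 = 8

Forward pass:
ES_A = 0; EF_A = 10
ES_B = 0; EF_B = 15
ES_C = 0; EF_C = 6
ES_D = 6; EF_D = 6+5 = 11
ES_E = 15; EF_E = 15+12 = 27
ES_F = 6; EF_F = 6+10 = 16
ES_G = max(EF_A=10, EF_D=11, EF_E=27, EF_F=16) = 27; EF_G = 27+8 = 35
Expected project duration μ = 35 days. Critical path: B → E → G.

Backward pass:
LF_G = 35; LS_G = 35−8 = 27
LF_F = LS_G = 27; LS_F = 27−10 = 17
LF_E = LS_G = 27; LS_E = 27−12 = 15
LF_D = LS_G = 27; LS_D = 27−5 = 22
LF_C = min(LS_D=22, LS_F=17) = 17; LS_C = 17−6 = 11
LF_B = LS_E = 15; LS_B = 15−15 = 0
LF_A = LS_G = 27; LS_A = 27−10 = 17
Slack_A = LS_A − ES_A = 17 − 0 = 17

17 days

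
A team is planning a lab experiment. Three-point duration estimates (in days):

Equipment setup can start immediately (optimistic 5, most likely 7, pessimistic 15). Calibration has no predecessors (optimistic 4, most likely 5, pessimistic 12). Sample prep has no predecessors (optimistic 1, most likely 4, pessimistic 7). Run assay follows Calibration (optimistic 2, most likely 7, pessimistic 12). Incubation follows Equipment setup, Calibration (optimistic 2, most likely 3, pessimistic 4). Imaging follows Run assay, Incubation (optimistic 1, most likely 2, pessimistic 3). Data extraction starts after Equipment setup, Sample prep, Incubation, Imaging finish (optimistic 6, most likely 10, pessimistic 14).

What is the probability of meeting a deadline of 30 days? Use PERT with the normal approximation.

te_Equipment setup = (5 + 4·7 + 15)/6 = 48/6 = 8; σ²_Equipment setup = ((15−5)/6)² = 2.778
te_Calibration = (4 + 4·5 + 12)/6 = 36/6 = 6; σ²_Calibration = ((12−4)/6)² = 1.778
te_Sample prep = (1 + 4·4 + 7)/6 = 24/6 = 4; σ²_Sample prep = ((7−1)/6)² = 1.000
te_Run assay = (2 + 4·7 + 12)/6 = 42/6 = 7; σ²_Run assay = ((12−2)/6)² = 2.778
te_Incubation = (2 + 4·3 + 4)/6 = 18/6 = 3; σ²_Incubation = ((4−2)/6)² = 0.111
te_Imaging = (1 + 4·2 + 3)/6 = 12/6 = 2; σ²_Imaging = ((3−1)/6)² = 0.111
te_Data extraction = (6 + 4·10 + 14)/6 = 60/6 = 10; σ²_Data extraction = ((14−6)/6)² = 1.778

Forward pass:
ES_Equipment setup = 0; EF_Equipment setup = 8
ES_Calibration = 0; EF_Calibration = 6
ES_Sample prep = 0; EF_Sample prep = 4
ES_Run assay = 6; EF_Run assay = 6+7 = 13
ES_Incubation = max(EF_Equipment setup=8, EF_Calibration=6) = 8; EF_Incubation = 8+3 = 11
ES_Imaging = max(EF_Run assay=13, EF_Incubation=11) = 13; EF_Imaging = 13+2 = 15
ES_Data extraction = max(EF_Equipment setup=8, EF_Sample prep=4, EF_Incubation=11, EF_Imaging=15) = 15; EF_Data extraction = 15+10 = 25
Expected project duration μ = 25 days. Critical path: Calibration → Run assay → Imaging → Data extraction.

Variance along critical path = 1.778 + 2.778 + 0.111 + 1.778 = 6.444; σ = √6.444 = 2.539 days.
Z = (30 − 25) / 2.539 = 1.970
P(T ≤ 30) = Φ(1.970) ≈ 0.976

0.976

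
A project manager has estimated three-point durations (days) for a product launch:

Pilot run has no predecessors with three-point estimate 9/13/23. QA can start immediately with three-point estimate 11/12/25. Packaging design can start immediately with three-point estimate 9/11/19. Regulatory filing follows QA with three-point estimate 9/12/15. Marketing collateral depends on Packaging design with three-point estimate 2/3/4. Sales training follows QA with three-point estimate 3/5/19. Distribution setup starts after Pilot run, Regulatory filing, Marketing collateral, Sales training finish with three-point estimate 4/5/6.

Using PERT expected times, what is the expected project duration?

te_Pilot run = (9 + 4·13 + 23)/6 = 84/6 = 14
te_QA = (11 + 4·12 + 25)/6 = 84/6 = 14
te_Packaging design = (9 + 4·11 + 19)/6 = 72/6 = 12
te_Regulatory filing = (9 + 4·12 + 15)/6 = 72/6 = 12
te_Marketing collateral = (2 + 4·3 + 4)/6 = 18/6 = 3
te_Sales training = (3 + 4·5 + 19)/6 = 42/6 = 7
te_Distribution setup = (4 + 4·5 + 6)/6 = 30/6 = 5

Forward pass:
ES_Pilot run = 0; EF_Pilot run = 14
ES_QA = 0; EF_QA = 14
ES_Packaging design = 0; EF_Packaging design = 12
ES_Regulatory filing = 14; EF_Regulatory filing = 14+12 = 26
ES_Marketing collateral = 12; EF_Marketing collateral = 12+3 = 15
ES_Sales training = 14; EF_Sales training = 14+7 = 21
ES_Distribution setup = max(EF_Pilot run=14, EF_Regulatory filing=26, EF_Marketing collateral=15, EF_Sales training=21) = 26; EF_Distribution setup = 26+5 = 31
Expected project duration μ = 31 days. Critical path: QA → Regulatory filing → Distribution setup.

31 days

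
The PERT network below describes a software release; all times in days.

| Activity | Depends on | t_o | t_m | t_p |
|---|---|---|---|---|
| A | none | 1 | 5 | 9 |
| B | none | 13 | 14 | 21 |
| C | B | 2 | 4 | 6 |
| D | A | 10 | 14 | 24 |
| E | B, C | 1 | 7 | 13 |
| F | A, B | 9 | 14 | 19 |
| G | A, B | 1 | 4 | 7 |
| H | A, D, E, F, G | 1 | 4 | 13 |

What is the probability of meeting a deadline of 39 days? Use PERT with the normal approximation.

0.956

te_A = (1 + 4·5 + 9)/6 = 30/6 = 5; σ²_A = ((9−1)/6)² = 1.778
te_B = (13 + 4·14 + 21)/6 = 90/6 = 15; σ²_B = ((21−13)/6)² = 1.778
te_C = (2 + 4·4 + 6)/6 = 24/6 = 4; σ²_C = ((6−2)/6)² = 0.444
te_D = (10 + 4·14 + 24)/6 = 90/6 = 15; σ²_D = ((24−10)/6)² = 5.444
te_E = (1 + 4·7 + 13)/6 = 42/6 = 7; σ²_E = ((13−1)/6)² = 4.000
te_F = (9 + 4·14 + 19)/6 = 84/6 = 14; σ²_F = ((19−9)/6)² = 2.778
te_G = (1 + 4·4 + 7)/6 = 24/6 = 4; σ²_G = ((7−1)/6)² = 1.000
te_H = (1 + 4·4 + 13)/6 = 30/6 = 5; σ²_H = ((13−1)/6)² = 4.000

Forward pass:
ES_A = 0; EF_A = 5
ES_B = 0; EF_B = 15
ES_C = 15; EF_C = 15+4 = 19
ES_D = 5; EF_D = 5+15 = 20
ES_E = max(EF_B=15, EF_C=19) = 19; EF_E = 19+7 = 26
ES_F = max(EF_A=5, EF_B=15) = 15; EF_F = 15+14 = 29
ES_G = max(EF_A=5, EF_B=15) = 15; EF_G = 15+4 = 19
ES_H = max(EF_A=5, EF_D=20, EF_E=26, EF_F=29, EF_G=19) = 29; EF_H = 29+5 = 34
Expected project duration μ = 34 days. Critical path: B → F → H.

Variance along critical path = 1.778 + 2.778 + 4.000 = 8.556; σ = √8.556 = 2.925 days.
Z = (39 − 34) / 2.925 = 1.709
P(T ≤ 39) = Φ(1.709) ≈ 0.956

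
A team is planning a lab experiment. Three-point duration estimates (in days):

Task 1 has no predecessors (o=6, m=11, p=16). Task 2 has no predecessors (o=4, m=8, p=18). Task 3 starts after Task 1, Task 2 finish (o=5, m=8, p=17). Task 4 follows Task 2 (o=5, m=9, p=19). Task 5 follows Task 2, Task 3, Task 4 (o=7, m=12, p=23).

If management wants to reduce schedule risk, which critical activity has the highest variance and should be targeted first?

Task 5

te_Task 1 = (6 + 4·11 + 16)/6 = 66/6 = 11; σ²_Task 1 = ((16−6)/6)² = 2.778
te_Task 2 = (4 + 4·8 + 18)/6 = 54/6 = 9; σ²_Task 2 = ((18−4)/6)² = 5.444
te_Task 3 = (5 + 4·8 + 17)/6 = 54/6 = 9; σ²_Task 3 = ((17−5)/6)² = 4.000
te_Task 4 = (5 + 4·9 + 19)/6 = 60/6 = 10; σ²_Task 4 = ((19−5)/6)² = 5.444
te_Task 5 = (7 + 4·12 + 23)/6 = 78/6 = 13; σ²_Task 5 = ((23−7)/6)² = 7.111

Forward pass:
ES_Task 1 = 0; EF_Task 1 = 11
ES_Task 2 = 0; EF_Task 2 = 9
ES_Task 3 = max(EF_Task 1=11, EF_Task 2=9) = 11; EF_Task 3 = 11+9 = 20
ES_Task 4 = 9; EF_Task 4 = 9+10 = 19
ES_Task 5 = max(EF_Task 2=9, EF_Task 3=20, EF_Task 4=19) = 20; EF_Task 5 = 20+13 = 33
Expected project duration μ = 33 days. Critical path: Task 1 → Task 3 → Task 5.

Variances on critical path: σ²_Task 1=2.778, σ²_Task 3=4.000, σ²_Task 5=7.111.
Largest is σ²_Task 5 = 7.111.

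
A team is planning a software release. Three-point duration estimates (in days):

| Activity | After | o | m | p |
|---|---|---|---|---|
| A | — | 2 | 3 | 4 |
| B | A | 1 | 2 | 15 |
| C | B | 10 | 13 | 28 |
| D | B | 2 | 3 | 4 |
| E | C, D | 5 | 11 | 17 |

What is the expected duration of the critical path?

33 days

te_A = (2 + 4·3 + 4)/6 = 18/6 = 3
te_B = (1 + 4·2 + 15)/6 = 24/6 = 4
te_C = (10 + 4·13 + 28)/6 = 90/6 = 15
te_D = (2 + 4·3 + 4)/6 = 18/6 = 3
te_E = (5 + 4·11 + 17)/6 = 66/6 = 11

Forward pass:
ES_A = 0; EF_A = 3
ES_B = 3; EF_B = 3+4 = 7
ES_C = 7; EF_C = 7+15 = 22
ES_D = 7; EF_D = 7+3 = 10
ES_E = max(EF_C=22, EF_D=10) = 22; EF_E = 22+11 = 33
Expected project duration μ = 33 days. Critical path: A → B → C → E.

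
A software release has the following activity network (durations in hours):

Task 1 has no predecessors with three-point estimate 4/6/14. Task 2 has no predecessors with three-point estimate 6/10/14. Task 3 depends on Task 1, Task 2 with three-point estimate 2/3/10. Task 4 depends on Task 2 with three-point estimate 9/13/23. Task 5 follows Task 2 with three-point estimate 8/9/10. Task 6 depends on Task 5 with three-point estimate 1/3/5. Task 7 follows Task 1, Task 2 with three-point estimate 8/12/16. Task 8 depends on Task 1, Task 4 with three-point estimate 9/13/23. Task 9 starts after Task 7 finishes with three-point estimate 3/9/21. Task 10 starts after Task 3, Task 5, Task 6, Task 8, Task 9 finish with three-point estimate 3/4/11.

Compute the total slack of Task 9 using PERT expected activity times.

te_Task 1 = (4 + 4·6 + 14)/6 = 42/6 = 7
te_Task 2 = (6 + 4·10 + 14)/6 = 60/6 = 10
te_Task 3 = (2 + 4·3 + 10)/6 = 24/6 = 4
te_Task 4 = (9 + 4·13 + 23)/6 = 84/6 = 14
te_Task 5 = (8 + 4·9 + 10)/6 = 54/6 = 9
te_Task 6 = (1 + 4·3 + 5)/6 = 18/6 = 3
te_Task 7 = (8 + 4·12 + 16)/6 = 72/6 = 12
te_Task 8 = (9 + 4·13 + 23)/6 = 84/6 = 14
te_Task 9 = (3 + 4·9 + 21)/6 = 60/6 = 10
te_Task 10 = (3 + 4·4 + 11)/6 = 30/6 = 5

Forward pass:
ES_Task 1 = 0; EF_Task 1 = 7
ES_Task 2 = 0; EF_Task 2 = 10
ES_Task 3 = max(EF_Task 1=7, EF_Task 2=10) = 10; EF_Task 3 = 10+4 = 14
ES_Task 4 = 10; EF_Task 4 = 10+14 = 24
ES_Task 5 = 10; EF_Task 5 = 10+9 = 19
ES_Task 6 = 19; EF_Task 6 = 19+3 = 22
ES_Task 7 = max(EF_Task 1=7, EF_Task 2=10) = 10; EF_Task 7 = 10+12 = 22
ES_Task 8 = max(EF_Task 1=7, EF_Task 4=24) = 24; EF_Task 8 = 24+14 = 38
ES_Task 9 = 22; EF_Task 9 = 22+10 = 32
ES_Task 10 = max(EF_Task 3=14, EF_Task 5=19, EF_Task 6=22, EF_Task 8=38, EF_Task 9=32) = 38; EF_Task 10 = 38+5 = 43
Expected project duration μ = 43 hours. Critical path: Task 2 → Task 4 → Task 8 → Task 10.

Backward pass:
LF_Task 10 = 43; LS_Task 10 = 43−5 = 38
LF_Task 9 = LS_Task 10 = 38; LS_Task 9 = 38−10 = 28
LF_Task 8 = LS_Task 10 = 38; LS_Task 8 = 38−14 = 24
LF_Task 7 = LS_Task 9 = 28; LS_Task 7 = 28−12 = 16
LF_Task 6 = LS_Task 10 = 38; LS_Task 6 = 38−3 = 35
LF_Task 5 = min(LS_Task 6=35, LS_Task 10=38) = 35; LS_Task 5 = 35−9 = 26
LF_Task 4 = LS_Task 8 = 24; LS_Task 4 = 24−14 = 10
LF_Task 3 = LS_Task 10 = 38; LS_Task 3 = 38−4 = 34
LF_Task 2 = min(LS_Task 3=34, LS_Task 4=10, LS_Task 5=26, LS_Task 7=16) = 10; LS_Task 2 = 10−10 = 0
LF_Task 1 = min(LS_Task 3=34, LS_Task 7=16, LS_Task 8=24) = 16; LS_Task 1 = 16−7 = 9
Slack_Task 9 = LS_Task 9 − ES_Task 9 = 28 − 22 = 6

6 hours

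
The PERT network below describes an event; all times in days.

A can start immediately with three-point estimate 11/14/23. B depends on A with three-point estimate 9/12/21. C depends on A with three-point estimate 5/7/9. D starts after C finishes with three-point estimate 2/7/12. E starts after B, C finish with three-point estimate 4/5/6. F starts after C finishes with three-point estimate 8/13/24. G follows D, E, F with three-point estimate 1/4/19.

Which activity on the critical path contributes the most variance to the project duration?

te_A = (11 + 4·14 + 23)/6 = 90/6 = 15; σ²_A = ((23−11)/6)² = 4.000
te_B = (9 + 4·12 + 21)/6 = 78/6 = 13; σ²_B = ((21−9)/6)² = 4.000
te_C = (5 + 4·7 + 9)/6 = 42/6 = 7; σ²_C = ((9−5)/6)² = 0.444
te_D = (2 + 4·7 + 12)/6 = 42/6 = 7; σ²_D = ((12−2)/6)² = 2.778
te_E = (4 + 4·5 + 6)/6 = 30/6 = 5; σ²_E = ((6−4)/6)² = 0.111
te_F = (8 + 4·13 + 24)/6 = 84/6 = 14; σ²_F = ((24−8)/6)² = 7.111
te_G = (1 + 4·4 + 19)/6 = 36/6 = 6; σ²_G = ((19−1)/6)² = 9.000

Forward pass:
ES_A = 0; EF_A = 15
ES_B = 15; EF_B = 15+13 = 28
ES_C = 15; EF_C = 15+7 = 22
ES_D = 22; EF_D = 22+7 = 29
ES_E = max(EF_B=28, EF_C=22) = 28; EF_E = 28+5 = 33
ES_F = 22; EF_F = 22+14 = 36
ES_G = max(EF_D=29, EF_E=33, EF_F=36) = 36; EF_G = 36+6 = 42
Expected project duration μ = 42 days. Critical path: A → C → F → G.

Variances on critical path: σ²_A=4.000, σ²_C=0.444, σ²_F=7.111, σ²_G=9.000.
Largest is σ²_G = 9.000.

G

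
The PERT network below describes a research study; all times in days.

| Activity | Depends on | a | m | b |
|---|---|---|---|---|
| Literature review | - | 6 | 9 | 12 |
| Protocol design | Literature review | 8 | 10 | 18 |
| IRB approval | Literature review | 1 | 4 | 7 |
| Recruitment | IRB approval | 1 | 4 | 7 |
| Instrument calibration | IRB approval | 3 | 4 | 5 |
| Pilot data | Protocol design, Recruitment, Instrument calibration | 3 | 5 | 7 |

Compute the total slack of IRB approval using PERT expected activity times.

te_Literature review = (6 + 4·9 + 12)/6 = 54/6 = 9
te_Protocol design = (8 + 4·10 + 18)/6 = 66/6 = 11
te_IRB approval = (1 + 4·4 + 7)/6 = 24/6 = 4
te_Recruitment = (1 + 4·4 + 7)/6 = 24/6 = 4
te_Instrument calibration = (3 + 4·4 + 5)/6 = 24/6 = 4
te_Pilot data = (3 + 4·5 + 7)/6 = 30/6 = 5

Forward pass:
ES_Literature review = 0; EF_Literature review = 9
ES_Protocol design = 9; EF_Protocol design = 9+11 = 20
ES_IRB approval = 9; EF_IRB approval = 9+4 = 13
ES_Recruitment = 13; EF_Recruitment = 13+4 = 17
ES_Instrument calibration = 13; EF_Instrument calibration = 13+4 = 17
ES_Pilot data = max(EF_Protocol design=20, EF_Recruitment=17, EF_Instrument calibration=17) = 20; EF_Pilot data = 20+5 = 25
Expected project duration μ = 25 days. Critical path: Literature review → Protocol design → Pilot data.

Backward pass:
LF_Pilot data = 25; LS_Pilot data = 25−5 = 20
LF_Instrument calibration = LS_Pilot data = 20; LS_Instrument calibration = 20−4 = 16
LF_Recruitment = LS_Pilot data = 20; LS_Recruitment = 20−4 = 16
LF_IRB approval = min(LS_Recruitment=16, LS_Instrument calibration=16) = 16; LS_IRB approval = 16−4 = 12
LF_Protocol design = LS_Pilot data = 20; LS_Protocol design = 20−11 = 9
LF_Literature review = min(LS_Protocol design=9, LS_IRB approval=12) = 9; LS_Literature review = 9−9 = 0
Slack_IRB approval = LS_IRB approval − ES_IRB approval = 12 − 9 = 3

3 days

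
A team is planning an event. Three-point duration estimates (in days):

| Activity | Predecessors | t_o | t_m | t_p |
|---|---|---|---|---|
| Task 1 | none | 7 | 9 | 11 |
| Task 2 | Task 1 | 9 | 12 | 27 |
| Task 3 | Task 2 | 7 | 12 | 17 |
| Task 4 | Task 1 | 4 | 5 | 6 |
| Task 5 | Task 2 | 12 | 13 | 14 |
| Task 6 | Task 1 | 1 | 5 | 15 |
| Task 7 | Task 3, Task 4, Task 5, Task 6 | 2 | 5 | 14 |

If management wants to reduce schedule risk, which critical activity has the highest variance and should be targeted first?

Task 2

te_Task 1 = (7 + 4·9 + 11)/6 = 54/6 = 9; σ²_Task 1 = ((11−7)/6)² = 0.444
te_Task 2 = (9 + 4·12 + 27)/6 = 84/6 = 14; σ²_Task 2 = ((27−9)/6)² = 9.000
te_Task 3 = (7 + 4·12 + 17)/6 = 72/6 = 12; σ²_Task 3 = ((17−7)/6)² = 2.778
te_Task 4 = (4 + 4·5 + 6)/6 = 30/6 = 5; σ²_Task 4 = ((6−4)/6)² = 0.111
te_Task 5 = (12 + 4·13 + 14)/6 = 78/6 = 13; σ²_Task 5 = ((14−12)/6)² = 0.111
te_Task 6 = (1 + 4·5 + 15)/6 = 36/6 = 6; σ²_Task 6 = ((15−1)/6)² = 5.444
te_Task 7 = (2 + 4·5 + 14)/6 = 36/6 = 6; σ²_Task 7 = ((14−2)/6)² = 4.000

Forward pass:
ES_Task 1 = 0; EF_Task 1 = 9
ES_Task 2 = 9; EF_Task 2 = 9+14 = 23
ES_Task 3 = 23; EF_Task 3 = 23+12 = 35
ES_Task 4 = 9; EF_Task 4 = 9+5 = 14
ES_Task 5 = 23; EF_Task 5 = 23+13 = 36
ES_Task 6 = 9; EF_Task 6 = 9+6 = 15
ES_Task 7 = max(EF_Task 3=35, EF_Task 4=14, EF_Task 5=36, EF_Task 6=15) = 36; EF_Task 7 = 36+6 = 42
Expected project duration μ = 42 days. Critical path: Task 1 → Task 2 → Task 5 → Task 7.

Variances on critical path: σ²_Task 1=0.444, σ²_Task 2=9.000, σ²_Task 5=0.111, σ²_Task 7=4.000.
Largest is σ²_Task 2 = 9.000.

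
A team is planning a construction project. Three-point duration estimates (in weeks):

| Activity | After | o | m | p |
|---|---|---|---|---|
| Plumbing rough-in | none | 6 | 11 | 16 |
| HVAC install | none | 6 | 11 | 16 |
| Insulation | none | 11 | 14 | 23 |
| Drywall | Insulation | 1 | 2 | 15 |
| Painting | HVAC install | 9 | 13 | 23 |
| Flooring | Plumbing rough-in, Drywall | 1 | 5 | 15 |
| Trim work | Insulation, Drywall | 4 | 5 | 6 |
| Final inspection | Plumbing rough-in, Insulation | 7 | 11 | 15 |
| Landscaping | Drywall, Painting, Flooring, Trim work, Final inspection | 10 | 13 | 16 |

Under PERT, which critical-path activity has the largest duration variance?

Insulation

te_Plumbing rough-in = (6 + 4·11 + 16)/6 = 66/6 = 11; σ²_Plumbing rough-in = ((16−6)/6)² = 2.778
te_HVAC install = (6 + 4·11 + 16)/6 = 66/6 = 11; σ²_HVAC install = ((16−6)/6)² = 2.778
te_Insulation = (11 + 4·14 + 23)/6 = 90/6 = 15; σ²_Insulation = ((23−11)/6)² = 4.000
te_Drywall = (1 + 4·2 + 15)/6 = 24/6 = 4; σ²_Drywall = ((15−1)/6)² = 5.444
te_Painting = (9 + 4·13 + 23)/6 = 84/6 = 14; σ²_Painting = ((23−9)/6)² = 5.444
te_Flooring = (1 + 4·5 + 15)/6 = 36/6 = 6; σ²_Flooring = ((15−1)/6)² = 5.444
te_Trim work = (4 + 4·5 + 6)/6 = 30/6 = 5; σ²_Trim work = ((6−4)/6)² = 0.111
te_Final inspection = (7 + 4·11 + 15)/6 = 66/6 = 11; σ²_Final inspection = ((15−7)/6)² = 1.778
te_Landscaping = (10 + 4·13 + 16)/6 = 78/6 = 13; σ²_Landscaping = ((16−10)/6)² = 1.000

Forward pass:
ES_Plumbing rough-in = 0; EF_Plumbing rough-in = 11
ES_HVAC install = 0; EF_HVAC install = 11
ES_Insulation = 0; EF_Insulation = 15
ES_Drywall = 15; EF_Drywall = 15+4 = 19
ES_Painting = 11; EF_Painting = 11+14 = 25
ES_Flooring = max(EF_Plumbing rough-in=11, EF_Drywall=19) = 19; EF_Flooring = 19+6 = 25
ES_Trim work = max(EF_Insulation=15, EF_Drywall=19) = 19; EF_Trim work = 19+5 = 24
ES_Final inspection = max(EF_Plumbing rough-in=11, EF_Insulation=15) = 15; EF_Final inspection = 15+11 = 26
ES_Landscaping = max(EF_Drywall=19, EF_Painting=25, EF_Flooring=25, EF_Trim work=24, EF_Final inspection=26) = 26; EF_Landscaping = 26+13 = 39
Expected project duration μ = 39 weeks. Critical path: Insulation → Final inspection → Landscaping.

Variances on critical path: σ²_Insulation=4.000, σ²_Final inspection=1.778, σ²_Landscaping=1.000.
Largest is σ²_Insulation = 4.000.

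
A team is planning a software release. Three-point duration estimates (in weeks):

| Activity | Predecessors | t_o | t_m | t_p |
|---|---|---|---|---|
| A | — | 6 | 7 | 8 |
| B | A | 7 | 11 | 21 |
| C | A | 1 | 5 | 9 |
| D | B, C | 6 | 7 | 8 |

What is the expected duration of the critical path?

26 weeks

te_A = (6 + 4·7 + 8)/6 = 42/6 = 7
te_B = (7 + 4·11 + 21)/6 = 72/6 = 12
te_C = (1 + 4·5 + 9)/6 = 30/6 = 5
te_D = (6 + 4·7 + 8)/6 = 42/6 = 7

Forward pass:
ES_A = 0; EF_A = 7
ES_B = 7; EF_B = 7+12 = 19
ES_C = 7; EF_C = 7+5 = 12
ES_D = max(EF_B=19, EF_C=12) = 19; EF_D = 19+7 = 26
Expected project duration μ = 26 weeks. Critical path: A → B → D.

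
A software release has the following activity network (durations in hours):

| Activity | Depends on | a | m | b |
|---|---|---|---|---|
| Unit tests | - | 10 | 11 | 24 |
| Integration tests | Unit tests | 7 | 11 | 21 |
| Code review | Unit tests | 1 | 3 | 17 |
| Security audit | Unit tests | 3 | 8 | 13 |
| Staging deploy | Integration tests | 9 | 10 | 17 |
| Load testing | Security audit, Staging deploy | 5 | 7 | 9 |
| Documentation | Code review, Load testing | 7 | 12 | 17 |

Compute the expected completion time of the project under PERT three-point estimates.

te_Unit tests = (10 + 4·11 + 24)/6 = 78/6 = 13
te_Integration tests = (7 + 4·11 + 21)/6 = 72/6 = 12
te_Code review = (1 + 4·3 + 17)/6 = 30/6 = 5
te_Security audit = (3 + 4·8 + 13)/6 = 48/6 = 8
te_Staging deploy = (9 + 4·10 + 17)/6 = 66/6 = 11
te_Load testing = (5 + 4·7 + 9)/6 = 42/6 = 7
te_Documentation = (7 + 4·12 + 17)/6 = 72/6 = 12

Forward pass:
ES_Unit tests = 0; EF_Unit tests = 13
ES_Integration tests = 13; EF_Integration tests = 13+12 = 25
ES_Code review = 13; EF_Code review = 13+5 = 18
ES_Security audit = 13; EF_Security audit = 13+8 = 21
ES_Staging deploy = 25; EF_Staging deploy = 25+11 = 36
ES_Load testing = max(EF_Security audit=21, EF_Staging deploy=36) = 36; EF_Load testing = 36+7 = 43
ES_Documentation = max(EF_Code review=18, EF_Load testing=43) = 43; EF_Documentation = 43+12 = 55
Expected project duration μ = 55 hours. Critical path: Unit tests → Integration tests → Staging deploy → Load testing → Documentation.

55 hours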